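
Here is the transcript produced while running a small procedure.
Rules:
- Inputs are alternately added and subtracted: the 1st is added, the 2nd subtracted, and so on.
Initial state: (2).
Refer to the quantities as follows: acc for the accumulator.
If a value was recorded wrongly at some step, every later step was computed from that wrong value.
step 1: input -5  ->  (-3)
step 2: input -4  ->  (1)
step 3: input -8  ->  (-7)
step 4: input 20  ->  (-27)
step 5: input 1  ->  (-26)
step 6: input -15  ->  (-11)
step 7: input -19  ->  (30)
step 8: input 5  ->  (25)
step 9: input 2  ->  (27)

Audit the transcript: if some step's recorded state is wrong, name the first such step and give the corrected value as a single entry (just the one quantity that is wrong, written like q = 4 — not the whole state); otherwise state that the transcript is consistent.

step 7, acc = -30

Step 1: acc = 2 + -5 = -3 — no discrepancy.
Step 2: acc = -3 - -4 = 1 — same as recorded.
Step 3: acc = 1 + -8 = -7 — in agreement.
Step 4: acc = -7 - 20 = -27 — same as recorded.
Step 5: acc = -27 + 1 = -26 — verified.
Step 6: acc = -26 - -15 = -11 — in agreement.
Step 7: acc = -11 + -19 = -30 — this is not what the transcript shows.
First incorrect step: 7; the correct value is acc = -30.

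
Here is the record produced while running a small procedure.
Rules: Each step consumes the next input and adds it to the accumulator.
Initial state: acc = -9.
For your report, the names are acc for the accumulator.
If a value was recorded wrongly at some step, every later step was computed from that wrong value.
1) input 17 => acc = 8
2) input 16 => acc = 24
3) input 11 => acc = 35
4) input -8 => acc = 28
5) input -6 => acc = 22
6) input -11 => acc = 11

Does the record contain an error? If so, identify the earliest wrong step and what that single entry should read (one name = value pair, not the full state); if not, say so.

step 1: acc = -9 + 17 = 8 -> consistent with the record
step 2: acc = 8 + 16 = 24 -> exactly as logged
step 3: acc = 24 + 11 = 35 -> checks out
step 4: acc = 35 + -8 = 27 -> the entry is off here
That makes step 4 the first incorrect line — acc = 27 is what it should show.

step 4, acc = 27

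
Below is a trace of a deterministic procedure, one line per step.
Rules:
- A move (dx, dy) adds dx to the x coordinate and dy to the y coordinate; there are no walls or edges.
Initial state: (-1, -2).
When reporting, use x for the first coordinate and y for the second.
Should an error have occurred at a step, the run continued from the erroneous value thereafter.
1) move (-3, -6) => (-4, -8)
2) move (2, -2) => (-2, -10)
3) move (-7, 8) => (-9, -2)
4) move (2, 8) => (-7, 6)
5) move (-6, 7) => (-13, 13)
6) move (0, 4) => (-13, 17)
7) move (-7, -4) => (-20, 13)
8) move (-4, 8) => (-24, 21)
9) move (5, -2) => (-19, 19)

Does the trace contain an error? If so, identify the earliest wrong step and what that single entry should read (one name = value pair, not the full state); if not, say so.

no error

1. x = -1 + (-3) = -4, y = -2 + (-6) = -8 (exactly as logged)
2. x = -4 + (2) = -2, y = -8 + (-2) = -10 (same as recorded)
3. x = -2 + (-7) = -9, y = -10 + (8) = -2 (same as recorded)
4. x = -9 + (2) = -7, y = -2 + (8) = 6 (confirmed correct)
5. x = -7 + (-6) = -13, y = 6 + (7) = 13 (same as recorded)
6. x = -13 + (0) = -13, y = 13 + (4) = 17 (consistent with the trace)
7. x = -13 + (-7) = -20, y = 17 + (-4) = 13 (matches)
8. x = -20 + (-4) = -24, y = 13 + (8) = 21 (agrees with the trace)
9. x = -24 + (5) = -19, y = 21 + (-2) = 19 (agrees with the trace)
The recomputation confirms every line.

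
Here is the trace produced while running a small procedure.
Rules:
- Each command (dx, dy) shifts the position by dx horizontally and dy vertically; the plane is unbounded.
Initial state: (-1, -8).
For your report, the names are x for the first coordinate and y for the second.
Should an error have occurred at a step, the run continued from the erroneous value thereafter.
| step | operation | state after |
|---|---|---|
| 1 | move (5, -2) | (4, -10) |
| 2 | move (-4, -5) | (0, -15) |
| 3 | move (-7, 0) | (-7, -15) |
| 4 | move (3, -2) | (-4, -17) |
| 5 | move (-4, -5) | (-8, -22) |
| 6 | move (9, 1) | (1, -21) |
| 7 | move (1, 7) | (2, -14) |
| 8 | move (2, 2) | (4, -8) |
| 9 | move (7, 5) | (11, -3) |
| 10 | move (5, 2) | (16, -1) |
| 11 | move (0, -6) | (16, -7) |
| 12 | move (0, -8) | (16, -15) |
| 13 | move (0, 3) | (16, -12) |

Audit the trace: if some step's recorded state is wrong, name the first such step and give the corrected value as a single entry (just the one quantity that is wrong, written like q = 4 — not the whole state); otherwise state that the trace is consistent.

step 8, y = -12

Step 1: x = -1 + (5) = 4, y = -8 + (-2) = -10 — checks out.
Step 2: x = 4 + (-4) = 0, y = -10 + (-5) = -15 — confirmed correct.
Step 3: x = 0 + (-7) = -7, y = -15 + (0) = -15 — in agreement.
Step 4: x = -7 + (3) = -4, y = -15 + (-2) = -17 — checks out.
Step 5: x = -4 + (-4) = -8, y = -17 + (-5) = -22 — matches.
Step 6: x = -8 + (9) = 1, y = -22 + (1) = -21 — exactly as logged.
Step 7: x = 1 + (1) = 2, y = -21 + (7) = -14 — checks out.
Step 8: x = 2 + (2) = 4, y = -14 + (2) = -12 — first mismatch against the trace.
The earliest wrong entry is at step 8: it should read y = -12.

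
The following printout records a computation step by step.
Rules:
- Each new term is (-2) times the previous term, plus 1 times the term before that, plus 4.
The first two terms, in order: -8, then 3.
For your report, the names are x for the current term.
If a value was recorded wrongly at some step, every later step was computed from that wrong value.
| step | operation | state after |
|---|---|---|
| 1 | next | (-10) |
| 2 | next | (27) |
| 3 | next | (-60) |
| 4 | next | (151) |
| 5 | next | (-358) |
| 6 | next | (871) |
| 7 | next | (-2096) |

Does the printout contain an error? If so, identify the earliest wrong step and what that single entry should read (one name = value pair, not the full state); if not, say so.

no error

1. x = -2*(3) + (1)*(-8) + (4) = -10 (confirmed correct)
2. x = -2*(-10) + (1)*(3) + (4) = 27 (checks out)
3. x = -2*(27) + (1)*(-10) + (4) = -60 (consistent with the printout)
4. x = -2*(-60) + (1)*(27) + (4) = 151 (agrees with the printout)
5. x = -2*(151) + (1)*(-60) + (4) = -358 (no discrepancy)
6. x = -2*(-358) + (1)*(151) + (4) = 871 (verified)
7. x = -2*(871) + (1)*(-358) + (4) = -2096 (agrees with the printout)
All entries verified; no error found.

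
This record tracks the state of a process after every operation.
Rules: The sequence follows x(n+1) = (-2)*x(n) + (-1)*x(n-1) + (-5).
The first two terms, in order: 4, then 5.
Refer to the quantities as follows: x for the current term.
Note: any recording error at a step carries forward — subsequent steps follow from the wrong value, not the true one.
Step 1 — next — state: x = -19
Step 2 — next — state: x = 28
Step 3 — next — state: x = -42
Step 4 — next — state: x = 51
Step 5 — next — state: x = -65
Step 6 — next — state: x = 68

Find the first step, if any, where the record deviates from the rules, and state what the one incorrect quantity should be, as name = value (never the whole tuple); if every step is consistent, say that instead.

Recomputing the run from the initial state:
step 1: x = -19
step 2: x = 28
step 3: x = -42
step 4: x = 51
step 5: x = -65
step 6: x = 74
The first disagreement with the record is at step 6, where the value should be x = 74.

step 6, x = 74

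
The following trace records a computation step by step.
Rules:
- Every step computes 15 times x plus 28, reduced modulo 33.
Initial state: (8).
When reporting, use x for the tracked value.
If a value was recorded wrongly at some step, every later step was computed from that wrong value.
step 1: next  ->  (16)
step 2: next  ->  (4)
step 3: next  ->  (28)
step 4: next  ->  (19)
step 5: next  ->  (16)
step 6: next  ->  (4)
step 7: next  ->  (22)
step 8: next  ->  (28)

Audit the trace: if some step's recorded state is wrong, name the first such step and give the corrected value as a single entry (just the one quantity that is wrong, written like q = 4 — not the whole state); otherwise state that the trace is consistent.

Recomputing the run from the initial state:
step 1: x = 16
step 2: x = 4
step 3: x = 22
step 4: x = 28
step 5: x = 19
step 6: x = 16
step 7: x = 4
step 8: x = 22
The first disagreement with the trace is at step 3, where the value should be x = 22.

step 3, x = 22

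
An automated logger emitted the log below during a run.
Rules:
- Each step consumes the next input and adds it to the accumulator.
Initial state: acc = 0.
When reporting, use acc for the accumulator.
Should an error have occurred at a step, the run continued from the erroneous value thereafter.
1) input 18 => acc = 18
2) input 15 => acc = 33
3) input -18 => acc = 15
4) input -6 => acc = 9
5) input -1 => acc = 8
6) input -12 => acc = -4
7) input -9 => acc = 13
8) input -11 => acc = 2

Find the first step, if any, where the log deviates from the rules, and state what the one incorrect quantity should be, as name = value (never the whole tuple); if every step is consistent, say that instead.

step 7, acc = -13

step 1: acc = 0 + 18 = 18 -> in agreement
step 2: acc = 18 + 15 = 33 -> agrees with the log
step 3: acc = 33 + -18 = 15 -> in agreement
step 4: acc = 15 + -6 = 9 -> consistent with the log
step 5: acc = 9 + -1 = 8 -> matches
step 6: acc = 8 + -12 = -4 -> exactly as logged
step 7: acc = -4 + -9 = -13 -> the entry is off here
Step 7 is the first one off; corrected, acc = -13.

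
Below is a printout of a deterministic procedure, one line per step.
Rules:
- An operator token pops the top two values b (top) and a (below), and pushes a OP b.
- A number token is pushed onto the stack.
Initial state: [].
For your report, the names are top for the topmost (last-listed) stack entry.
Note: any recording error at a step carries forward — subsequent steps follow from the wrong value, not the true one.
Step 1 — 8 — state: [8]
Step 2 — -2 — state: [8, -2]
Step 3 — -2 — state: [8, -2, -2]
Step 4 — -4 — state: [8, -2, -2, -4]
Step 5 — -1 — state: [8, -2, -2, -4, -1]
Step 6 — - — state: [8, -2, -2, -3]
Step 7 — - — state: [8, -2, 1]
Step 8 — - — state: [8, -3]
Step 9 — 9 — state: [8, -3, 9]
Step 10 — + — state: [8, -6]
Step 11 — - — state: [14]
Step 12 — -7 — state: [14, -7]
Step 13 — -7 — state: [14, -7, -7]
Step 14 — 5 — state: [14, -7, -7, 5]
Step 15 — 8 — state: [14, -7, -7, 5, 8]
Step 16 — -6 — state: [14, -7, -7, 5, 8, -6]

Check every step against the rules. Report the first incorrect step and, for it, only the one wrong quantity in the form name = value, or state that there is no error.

Recomputing the run from the initial state:
step 1: [8]
step 2: [8, -2]
step 3: [8, -2, -2]
step 4: [8, -2, -2, -4]
step 5: [8, -2, -2, -4, -1]
step 6: [8, -2, -2, -3]
step 7: [8, -2, 1]
step 8: [8, -3]
step 9: [8, -3, 9]
step 10: [8, 6]
step 11: [2]
step 12: [2, -7]
step 13: [2, -7, -7]
step 14: [2, -7, -7, 5]
step 15: [2, -7, -7, 5, 8]
step 16: [2, -7, -7, 5, 8, -6]
The first disagreement with the printout is at step 10, where the value should be top = 6.

step 10, top = 6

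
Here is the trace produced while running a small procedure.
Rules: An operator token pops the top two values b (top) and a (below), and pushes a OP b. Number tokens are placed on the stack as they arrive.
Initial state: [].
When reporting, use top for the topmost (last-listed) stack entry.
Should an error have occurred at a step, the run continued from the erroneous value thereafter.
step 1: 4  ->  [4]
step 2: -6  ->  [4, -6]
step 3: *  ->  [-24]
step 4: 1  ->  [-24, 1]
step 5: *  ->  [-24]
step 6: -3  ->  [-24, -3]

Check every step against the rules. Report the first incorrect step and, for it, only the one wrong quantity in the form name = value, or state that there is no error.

no error

Step 1: push 4: top = 4 — no discrepancy.
Step 2: push -6: top = -6 — agrees with the trace.
Step 3: 4 * -6 = -24 — same as recorded.
Step 4: push 1: top = 1 — no discrepancy.
Step 5: -24 * 1 = -24 — in agreement.
Step 6: push -3: top = -3 — confirmed correct.
All entries verified; no error found.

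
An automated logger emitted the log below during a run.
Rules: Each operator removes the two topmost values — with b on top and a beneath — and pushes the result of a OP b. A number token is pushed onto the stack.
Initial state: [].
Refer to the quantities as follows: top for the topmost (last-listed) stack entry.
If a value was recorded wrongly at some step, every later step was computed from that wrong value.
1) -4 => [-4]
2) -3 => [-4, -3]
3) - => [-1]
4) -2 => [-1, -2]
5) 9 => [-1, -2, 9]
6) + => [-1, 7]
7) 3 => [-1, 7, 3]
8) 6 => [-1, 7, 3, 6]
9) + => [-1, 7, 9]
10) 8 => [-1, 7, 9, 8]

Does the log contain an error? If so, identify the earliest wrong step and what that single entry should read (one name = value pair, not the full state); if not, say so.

no error

Recomputing the run from the initial state:
step 1: [-4]
step 2: [-4, -3]
step 3: [-1]
step 4: [-1, -2]
step 5: [-1, -2, 9]
step 6: [-1, 7]
step 7: [-1, 7, 3]
step 8: [-1, 7, 3, 6]
step 9: [-1, 7, 9]
step 10: [-1, 7, 9, 8]
This matches the log at every step.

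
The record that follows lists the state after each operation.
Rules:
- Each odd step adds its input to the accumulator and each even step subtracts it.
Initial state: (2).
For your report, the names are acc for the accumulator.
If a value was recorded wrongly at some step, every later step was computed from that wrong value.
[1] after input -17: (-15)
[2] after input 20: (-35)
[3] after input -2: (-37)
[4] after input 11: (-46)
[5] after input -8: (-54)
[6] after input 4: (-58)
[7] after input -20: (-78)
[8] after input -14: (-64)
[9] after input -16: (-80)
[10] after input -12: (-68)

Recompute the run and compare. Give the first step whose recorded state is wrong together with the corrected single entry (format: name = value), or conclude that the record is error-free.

step 1: acc = 2 + -17 = -15 -> exactly as logged
step 2: acc = -15 - 20 = -35 -> exactly as logged
step 3: acc = -35 + -2 = -37 -> in agreement
step 4: acc = -37 - 11 = -48 -> a discrepancy with the record
First incorrect step: 4; the correct value is acc = -48.

step 4, acc = -48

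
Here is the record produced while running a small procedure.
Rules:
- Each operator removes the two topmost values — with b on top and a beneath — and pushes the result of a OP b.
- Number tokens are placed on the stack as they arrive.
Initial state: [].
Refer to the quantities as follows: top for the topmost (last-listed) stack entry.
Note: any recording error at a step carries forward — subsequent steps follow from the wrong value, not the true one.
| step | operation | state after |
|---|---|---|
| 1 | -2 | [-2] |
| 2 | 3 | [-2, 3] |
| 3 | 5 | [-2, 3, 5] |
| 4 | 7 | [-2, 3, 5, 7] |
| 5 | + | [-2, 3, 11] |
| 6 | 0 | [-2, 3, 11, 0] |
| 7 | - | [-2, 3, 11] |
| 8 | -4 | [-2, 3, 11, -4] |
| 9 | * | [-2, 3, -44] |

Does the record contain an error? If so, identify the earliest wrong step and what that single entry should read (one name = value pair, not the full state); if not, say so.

Recomputing the run from the initial state:
step 1: [-2]
step 2: [-2, 3]
step 3: [-2, 3, 5]
step 4: [-2, 3, 5, 7]
step 5: [-2, 3, 12]
step 6: [-2, 3, 12, 0]
step 7: [-2, 3, 12]
step 8: [-2, 3, 12, -4]
step 9: [-2, 3, -48]
The first disagreement with the record is at step 5, where the value should be top = 12.

step 5, top = 12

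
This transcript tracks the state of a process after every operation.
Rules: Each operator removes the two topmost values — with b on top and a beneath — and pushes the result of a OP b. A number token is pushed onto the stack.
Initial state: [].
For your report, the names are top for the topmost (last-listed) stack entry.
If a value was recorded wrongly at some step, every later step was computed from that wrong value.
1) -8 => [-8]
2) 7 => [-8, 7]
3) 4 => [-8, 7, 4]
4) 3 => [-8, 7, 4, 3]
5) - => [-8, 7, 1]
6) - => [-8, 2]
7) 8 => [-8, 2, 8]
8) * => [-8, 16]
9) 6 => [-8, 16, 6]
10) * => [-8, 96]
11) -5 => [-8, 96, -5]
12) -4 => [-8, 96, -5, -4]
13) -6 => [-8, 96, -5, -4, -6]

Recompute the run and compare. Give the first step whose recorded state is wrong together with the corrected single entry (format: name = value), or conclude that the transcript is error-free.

step 6, top = 6

step 1: push -8: top = -8 -> no discrepancy
step 2: push 7: top = 7 -> exactly as logged
step 3: push 4: top = 4 -> verified
step 4: push 3: top = 3 -> agrees with the transcript
step 5: 4 - 3 = 1 -> checks out
step 6: 7 - 1 = 6 -> the transcript disagrees here
First deviation found at step 6; the corrected entry is top = 6.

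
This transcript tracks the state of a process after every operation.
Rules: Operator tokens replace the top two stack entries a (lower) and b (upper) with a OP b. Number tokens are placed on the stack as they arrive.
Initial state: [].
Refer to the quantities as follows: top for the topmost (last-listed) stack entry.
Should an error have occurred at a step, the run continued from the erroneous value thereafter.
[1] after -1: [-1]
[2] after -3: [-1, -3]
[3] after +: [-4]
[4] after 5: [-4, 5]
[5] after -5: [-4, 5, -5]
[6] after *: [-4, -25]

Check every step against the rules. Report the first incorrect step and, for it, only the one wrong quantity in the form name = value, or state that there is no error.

no error

Recomputing the run from the initial state:
step 1: [-1]
step 2: [-1, -3]
step 3: [-4]
step 4: [-4, 5]
step 5: [-4, 5, -5]
step 6: [-4, -25]
This matches the transcript at every step.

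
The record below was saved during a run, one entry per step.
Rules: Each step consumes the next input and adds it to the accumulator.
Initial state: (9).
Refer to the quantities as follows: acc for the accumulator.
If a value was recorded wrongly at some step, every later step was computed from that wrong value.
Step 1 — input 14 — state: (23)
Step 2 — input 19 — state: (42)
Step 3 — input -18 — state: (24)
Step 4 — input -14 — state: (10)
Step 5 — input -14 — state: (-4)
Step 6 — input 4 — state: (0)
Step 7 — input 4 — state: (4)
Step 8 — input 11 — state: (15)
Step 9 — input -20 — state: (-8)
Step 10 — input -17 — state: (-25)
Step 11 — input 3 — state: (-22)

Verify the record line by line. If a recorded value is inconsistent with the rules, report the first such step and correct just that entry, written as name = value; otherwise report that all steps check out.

1. acc = 9 + 14 = 23 (matches)
2. acc = 23 + 19 = 42 (consistent with the record)
3. acc = 42 + -18 = 24 (no discrepancy)
4. acc = 24 + -14 = 10 (exactly as logged)
5. acc = 10 + -14 = -4 (exactly as logged)
6. acc = -4 + 4 = 0 (same as recorded)
7. acc = 0 + 4 = 4 (same as recorded)
8. acc = 4 + 11 = 15 (consistent with the record)
9. acc = 15 + -20 = -5 (the record disagrees here)
So the first discrepancy is step 9, where the right value is acc = -5.

step 9, acc = -5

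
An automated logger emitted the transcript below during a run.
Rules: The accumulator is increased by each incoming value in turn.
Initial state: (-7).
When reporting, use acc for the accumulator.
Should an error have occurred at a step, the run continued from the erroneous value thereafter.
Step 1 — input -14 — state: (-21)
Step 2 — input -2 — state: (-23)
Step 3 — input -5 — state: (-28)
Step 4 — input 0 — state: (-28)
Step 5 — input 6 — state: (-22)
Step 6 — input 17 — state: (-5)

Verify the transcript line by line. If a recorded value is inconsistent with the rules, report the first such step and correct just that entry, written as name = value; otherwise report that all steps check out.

no error

Recomputing the run from the initial state:
step 1: acc = -21
step 2: acc = -23
step 3: acc = -28
step 4: acc = -28
step 5: acc = -22
step 6: acc = -5
This matches the transcript at every step.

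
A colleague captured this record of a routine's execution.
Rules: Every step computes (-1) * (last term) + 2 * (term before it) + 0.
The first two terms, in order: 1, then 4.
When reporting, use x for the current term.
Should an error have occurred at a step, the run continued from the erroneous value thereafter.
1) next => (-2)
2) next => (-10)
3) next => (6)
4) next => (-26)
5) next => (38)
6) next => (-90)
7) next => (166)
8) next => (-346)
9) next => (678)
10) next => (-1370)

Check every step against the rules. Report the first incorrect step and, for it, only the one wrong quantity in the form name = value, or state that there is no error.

step 2, x = 10

1. x = -1*(4) + (2)*(1) + (0) = -2 (confirmed correct)
2. x = -1*(-2) + (2)*(4) + (0) = 10 (a discrepancy with the record)
The earliest wrong entry is at step 2: it should read x = 10.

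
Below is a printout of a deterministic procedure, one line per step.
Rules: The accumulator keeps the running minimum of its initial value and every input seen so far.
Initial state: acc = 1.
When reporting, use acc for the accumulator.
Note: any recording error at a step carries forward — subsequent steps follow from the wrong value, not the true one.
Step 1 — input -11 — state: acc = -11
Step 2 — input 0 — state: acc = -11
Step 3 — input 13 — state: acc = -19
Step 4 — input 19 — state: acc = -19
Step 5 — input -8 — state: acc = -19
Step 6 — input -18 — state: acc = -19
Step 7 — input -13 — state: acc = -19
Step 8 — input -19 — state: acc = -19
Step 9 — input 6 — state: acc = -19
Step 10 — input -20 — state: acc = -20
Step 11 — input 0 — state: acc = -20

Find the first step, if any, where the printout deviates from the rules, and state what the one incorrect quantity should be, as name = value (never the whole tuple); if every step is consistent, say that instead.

step 3, acc = -11

step 1: acc = min(1, -11) = -11 -> matches
step 2: acc = min(-11, 0) = -11 -> agrees with the printout
step 3: acc = min(-11, 13) = -11 -> the printout has a different value
Step 3 is the first one off; corrected, acc = -11.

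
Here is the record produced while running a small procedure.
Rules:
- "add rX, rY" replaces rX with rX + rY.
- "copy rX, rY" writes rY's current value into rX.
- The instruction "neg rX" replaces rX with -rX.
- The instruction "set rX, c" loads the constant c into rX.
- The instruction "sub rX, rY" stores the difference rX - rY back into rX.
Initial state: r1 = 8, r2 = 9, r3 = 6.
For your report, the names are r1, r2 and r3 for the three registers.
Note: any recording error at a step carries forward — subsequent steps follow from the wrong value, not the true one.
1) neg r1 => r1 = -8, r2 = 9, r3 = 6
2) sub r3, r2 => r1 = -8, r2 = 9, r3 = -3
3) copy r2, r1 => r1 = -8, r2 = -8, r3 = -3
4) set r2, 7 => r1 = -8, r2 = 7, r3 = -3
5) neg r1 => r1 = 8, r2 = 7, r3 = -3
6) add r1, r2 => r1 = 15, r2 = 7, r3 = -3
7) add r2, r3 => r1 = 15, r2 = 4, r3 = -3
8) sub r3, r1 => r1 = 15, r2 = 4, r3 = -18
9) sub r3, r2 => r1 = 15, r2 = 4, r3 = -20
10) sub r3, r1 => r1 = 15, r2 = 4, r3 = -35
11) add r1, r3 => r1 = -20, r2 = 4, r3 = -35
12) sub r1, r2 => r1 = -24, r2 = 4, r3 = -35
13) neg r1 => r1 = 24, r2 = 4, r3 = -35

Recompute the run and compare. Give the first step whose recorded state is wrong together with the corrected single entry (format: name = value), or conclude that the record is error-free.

step 9, r3 = -22

Step 1: r1 = -(8) = -8 — no discrepancy.
Step 2: r3 = 6 - 9 = -3 — agrees with the record.
Step 3: r2 = -8 — no discrepancy.
Step 4: r2 = 7 — confirmed correct.
Step 5: r1 = -(-8) = 8 — confirmed correct.
Step 6: r1 = 8 + 7 = 15 — checks out.
Step 7: r2 = 7 + -3 = 4 — in agreement.
Step 8: r3 = -3 - 15 = -18 — same as recorded.
Step 9: r3 = -18 - 4 = -22 — a discrepancy with the record.
Step 9 is the first one off; corrected, r3 = -22.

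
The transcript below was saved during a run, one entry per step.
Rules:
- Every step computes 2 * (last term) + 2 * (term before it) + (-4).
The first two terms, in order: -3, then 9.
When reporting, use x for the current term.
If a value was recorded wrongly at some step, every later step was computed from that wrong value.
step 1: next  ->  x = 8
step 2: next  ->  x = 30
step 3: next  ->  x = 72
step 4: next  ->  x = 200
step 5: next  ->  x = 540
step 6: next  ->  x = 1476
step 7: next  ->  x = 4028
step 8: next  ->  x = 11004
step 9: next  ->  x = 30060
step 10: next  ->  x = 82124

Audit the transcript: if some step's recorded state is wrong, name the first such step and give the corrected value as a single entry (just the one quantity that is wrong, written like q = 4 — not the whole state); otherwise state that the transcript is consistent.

Recomputing the run from the initial state:
step 1: x = 8
step 2: x = 30
step 3: x = 72
step 4: x = 200
step 5: x = 540
step 6: x = 1476
step 7: x = 4028
step 8: x = 11004
step 9: x = 30060
step 10: x = 82124
This matches the transcript at every step.

no error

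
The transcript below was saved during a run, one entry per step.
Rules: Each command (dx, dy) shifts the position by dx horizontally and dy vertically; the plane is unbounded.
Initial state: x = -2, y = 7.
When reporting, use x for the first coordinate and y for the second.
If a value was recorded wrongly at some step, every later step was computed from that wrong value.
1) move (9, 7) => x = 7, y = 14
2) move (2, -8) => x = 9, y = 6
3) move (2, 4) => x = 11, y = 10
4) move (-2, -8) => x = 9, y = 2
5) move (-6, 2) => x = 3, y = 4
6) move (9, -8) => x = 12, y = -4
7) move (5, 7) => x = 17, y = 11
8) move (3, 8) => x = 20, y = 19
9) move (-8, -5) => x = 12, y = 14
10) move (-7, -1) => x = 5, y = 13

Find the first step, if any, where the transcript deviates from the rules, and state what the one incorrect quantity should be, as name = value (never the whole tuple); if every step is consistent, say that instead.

step 7, y = 3

Recomputing the run from the initial state:
step 1: x = 7, y = 14
step 2: x = 9, y = 6
step 3: x = 11, y = 10
step 4: x = 9, y = 2
step 5: x = 3, y = 4
step 6: x = 12, y = -4
step 7: x = 17, y = 3
step 8: x = 20, y = 11
step 9: x = 12, y = 6
step 10: x = 5, y = 5
The first disagreement with the transcript is at step 7, where the value should be y = 3.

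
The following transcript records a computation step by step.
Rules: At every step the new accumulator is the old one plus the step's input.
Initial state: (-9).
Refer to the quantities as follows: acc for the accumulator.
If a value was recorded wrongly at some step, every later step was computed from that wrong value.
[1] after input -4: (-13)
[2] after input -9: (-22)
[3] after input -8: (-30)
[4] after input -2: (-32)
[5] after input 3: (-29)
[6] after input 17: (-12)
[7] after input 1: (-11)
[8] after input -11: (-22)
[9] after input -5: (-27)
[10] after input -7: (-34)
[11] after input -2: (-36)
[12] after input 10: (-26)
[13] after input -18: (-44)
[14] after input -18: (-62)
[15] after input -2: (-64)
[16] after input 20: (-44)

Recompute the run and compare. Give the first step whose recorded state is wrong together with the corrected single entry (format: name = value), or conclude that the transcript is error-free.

no error

1. acc = -9 + -4 = -13 (verified)
2. acc = -13 + -9 = -22 (exactly as logged)
3. acc = -22 + -8 = -30 (confirmed correct)
4. acc = -30 + -2 = -32 (agrees with the transcript)
5. acc = -32 + 3 = -29 (same as recorded)
6. acc = -29 + 17 = -12 (consistent with the transcript)
7. acc = -12 + 1 = -11 (in agreement)
8. acc = -11 + -11 = -22 (agrees with the transcript)
9. acc = -22 + -5 = -27 (checks out)
10. acc = -27 + -7 = -34 (agrees with the transcript)
11. acc = -34 + -2 = -36 (agrees with the transcript)
12. acc = -36 + 10 = -26 (agrees with the transcript)
13. acc = -26 + -18 = -44 (verified)
14. acc = -44 + -18 = -62 (in agreement)
15. acc = -62 + -2 = -64 (verified)
16. acc = -64 + 20 = -44 (in agreement)
No step deviates from the rules.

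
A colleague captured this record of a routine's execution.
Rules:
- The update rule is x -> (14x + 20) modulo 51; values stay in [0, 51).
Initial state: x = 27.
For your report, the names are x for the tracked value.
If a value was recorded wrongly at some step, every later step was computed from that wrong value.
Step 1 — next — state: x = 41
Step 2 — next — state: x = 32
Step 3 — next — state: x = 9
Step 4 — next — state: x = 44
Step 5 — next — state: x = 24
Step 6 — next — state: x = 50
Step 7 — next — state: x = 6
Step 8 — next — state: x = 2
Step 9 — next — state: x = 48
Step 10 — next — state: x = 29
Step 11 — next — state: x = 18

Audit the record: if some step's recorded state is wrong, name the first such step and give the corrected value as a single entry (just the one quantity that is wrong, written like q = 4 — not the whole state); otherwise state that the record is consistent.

step 2, x = 33

Step 1: x = (14*27 + 20) mod 51 = 41 — in agreement.
Step 2: x = (14*41 + 20) mod 51 = 33 — this is not what the record shows.
First deviation found at step 2; the corrected entry is x = 33.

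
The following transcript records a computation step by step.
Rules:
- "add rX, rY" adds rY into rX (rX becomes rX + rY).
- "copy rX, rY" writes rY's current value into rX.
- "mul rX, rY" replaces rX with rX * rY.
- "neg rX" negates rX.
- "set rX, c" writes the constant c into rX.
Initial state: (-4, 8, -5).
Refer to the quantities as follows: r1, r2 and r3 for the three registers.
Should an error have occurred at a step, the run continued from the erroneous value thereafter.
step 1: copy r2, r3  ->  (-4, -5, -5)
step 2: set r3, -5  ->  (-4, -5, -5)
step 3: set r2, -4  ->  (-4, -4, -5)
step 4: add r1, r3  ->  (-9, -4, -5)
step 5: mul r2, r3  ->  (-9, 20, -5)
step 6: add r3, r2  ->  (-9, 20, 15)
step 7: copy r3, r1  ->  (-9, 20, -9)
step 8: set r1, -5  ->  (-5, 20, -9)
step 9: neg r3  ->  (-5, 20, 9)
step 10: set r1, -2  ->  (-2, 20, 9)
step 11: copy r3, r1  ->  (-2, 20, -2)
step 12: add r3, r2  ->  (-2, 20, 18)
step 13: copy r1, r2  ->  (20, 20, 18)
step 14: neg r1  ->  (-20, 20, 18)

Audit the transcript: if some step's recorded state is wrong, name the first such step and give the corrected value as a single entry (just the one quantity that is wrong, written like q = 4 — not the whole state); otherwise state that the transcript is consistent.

no error

Recomputing the run from the initial state:
step 1: r1 = -4, r2 = -5, r3 = -5
step 2: r1 = -4, r2 = -5, r3 = -5
step 3: r1 = -4, r2 = -4, r3 = -5
step 4: r1 = -9, r2 = -4, r3 = -5
step 5: r1 = -9, r2 = 20, r3 = -5
step 6: r1 = -9, r2 = 20, r3 = 15
step 7: r1 = -9, r2 = 20, r3 = -9
step 8: r1 = -5, r2 = 20, r3 = -9
step 9: r1 = -5, r2 = 20, r3 = 9
step 10: r1 = -2, r2 = 20, r3 = 9
step 11: r1 = -2, r2 = 20, r3 = -2
step 12: r1 = -2, r2 = 20, r3 = 18
step 13: r1 = 20, r2 = 20, r3 = 18
step 14: r1 = -20, r2 = 20, r3 = 18
This matches the transcript at every step.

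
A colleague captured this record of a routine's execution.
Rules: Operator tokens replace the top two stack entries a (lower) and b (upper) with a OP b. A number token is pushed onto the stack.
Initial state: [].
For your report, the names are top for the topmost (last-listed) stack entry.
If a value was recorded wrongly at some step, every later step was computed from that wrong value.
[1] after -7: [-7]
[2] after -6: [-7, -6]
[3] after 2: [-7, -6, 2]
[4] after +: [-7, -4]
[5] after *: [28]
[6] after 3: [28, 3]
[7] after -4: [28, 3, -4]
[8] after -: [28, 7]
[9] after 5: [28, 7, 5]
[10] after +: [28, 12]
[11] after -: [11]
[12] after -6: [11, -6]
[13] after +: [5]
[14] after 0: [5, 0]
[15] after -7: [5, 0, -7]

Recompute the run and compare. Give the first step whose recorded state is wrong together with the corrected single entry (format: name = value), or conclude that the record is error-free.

step 11, top = 16

1. push -7: top = -7 (matches)
2. push -6: top = -6 (in agreement)
3. push 2: top = 2 (in agreement)
4. -6 + 2 = -4 (confirmed correct)
5. -7 * -4 = 28 (confirmed correct)
6. push 3: top = 3 (checks out)
7. push -4: top = -4 (exactly as logged)
8. 3 - -4 = 7 (verified)
9. push 5: top = 5 (same as recorded)
10. 7 + 5 = 12 (in agreement)
11. 28 - 12 = 16 (a discrepancy with the record)
Conclusion: step 11 carries the first error; the entry should be top = 16.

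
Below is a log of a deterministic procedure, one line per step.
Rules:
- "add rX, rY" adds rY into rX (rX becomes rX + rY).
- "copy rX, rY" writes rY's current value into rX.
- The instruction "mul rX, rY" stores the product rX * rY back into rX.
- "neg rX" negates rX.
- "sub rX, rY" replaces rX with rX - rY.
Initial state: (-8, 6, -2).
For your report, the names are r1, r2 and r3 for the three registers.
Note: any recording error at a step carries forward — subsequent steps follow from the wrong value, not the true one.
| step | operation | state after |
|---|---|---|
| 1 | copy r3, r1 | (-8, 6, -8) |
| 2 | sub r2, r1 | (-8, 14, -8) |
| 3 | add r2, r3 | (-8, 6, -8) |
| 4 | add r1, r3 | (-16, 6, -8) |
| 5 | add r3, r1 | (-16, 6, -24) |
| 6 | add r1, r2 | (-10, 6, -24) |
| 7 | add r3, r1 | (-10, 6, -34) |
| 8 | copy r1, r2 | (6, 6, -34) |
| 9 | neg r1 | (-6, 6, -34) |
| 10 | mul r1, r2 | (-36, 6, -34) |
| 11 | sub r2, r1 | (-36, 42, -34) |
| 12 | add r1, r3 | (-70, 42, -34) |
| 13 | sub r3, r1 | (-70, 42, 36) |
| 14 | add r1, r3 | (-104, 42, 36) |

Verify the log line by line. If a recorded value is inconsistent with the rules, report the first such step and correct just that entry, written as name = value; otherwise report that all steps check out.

Step 1: r3 = -8 — exactly as logged.
Step 2: r2 = 6 - -8 = 14 — verified.
Step 3: r2 = 14 + -8 = 6 — verified.
Step 4: r1 = -8 + -8 = -16 — matches.
Step 5: r3 = -8 + -16 = -24 — verified.
Step 6: r1 = -16 + 6 = -10 — no discrepancy.
Step 7: r3 = -24 + -10 = -34 — same as recorded.
Step 8: r1 = 6 — verified.
Step 9: r1 = -(6) = -6 — checks out.
Step 10: r1 = -6 * 6 = -36 — checks out.
Step 11: r2 = 6 - -36 = 42 — confirmed correct.
Step 12: r1 = -36 + -34 = -70 — no discrepancy.
Step 13: r3 = -34 - -70 = 36 — exactly as logged.
Step 14: r1 = -70 + 36 = -34 — first mismatch against the log.
The audit stops at step 14: the recorded entry is wrong and should be r1 = -34.

step 14, r1 = -34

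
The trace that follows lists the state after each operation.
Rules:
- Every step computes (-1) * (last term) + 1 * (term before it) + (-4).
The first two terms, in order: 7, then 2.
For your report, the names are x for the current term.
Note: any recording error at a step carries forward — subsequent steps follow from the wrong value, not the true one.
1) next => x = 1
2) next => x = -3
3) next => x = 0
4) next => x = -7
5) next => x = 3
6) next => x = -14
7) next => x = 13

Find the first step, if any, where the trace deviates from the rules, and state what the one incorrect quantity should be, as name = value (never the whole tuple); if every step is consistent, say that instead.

Step 1: x = -1*(2) + (1)*(7) + (-4) = 1 — checks out.
Step 2: x = -1*(1) + (1)*(2) + (-4) = -3 — confirmed correct.
Step 3: x = -1*(-3) + (1)*(1) + (-4) = 0 — confirmed correct.
Step 4: x = -1*(0) + (1)*(-3) + (-4) = -7 — confirmed correct.
Step 5: x = -1*(-7) + (1)*(0) + (-4) = 3 — matches.
Step 6: x = -1*(3) + (1)*(-7) + (-4) = -14 — no discrepancy.
Step 7: x = -1*(-14) + (1)*(3) + (-4) = 13 — verified.
Nothing is out of place; the run is error-free.

no error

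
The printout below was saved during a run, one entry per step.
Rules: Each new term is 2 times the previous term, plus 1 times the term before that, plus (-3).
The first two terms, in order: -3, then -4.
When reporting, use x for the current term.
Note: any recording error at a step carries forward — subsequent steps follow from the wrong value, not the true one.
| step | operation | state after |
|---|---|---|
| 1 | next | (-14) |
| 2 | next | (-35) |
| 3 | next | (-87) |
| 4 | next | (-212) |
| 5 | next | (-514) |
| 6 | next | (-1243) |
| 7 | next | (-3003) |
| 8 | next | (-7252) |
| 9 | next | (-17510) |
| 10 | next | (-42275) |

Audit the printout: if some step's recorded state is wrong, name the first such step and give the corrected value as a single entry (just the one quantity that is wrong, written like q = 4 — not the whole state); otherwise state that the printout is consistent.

Recomputing the run from the initial state:
step 1: x = -14
step 2: x = -35
step 3: x = -87
step 4: x = -212
step 5: x = -514
step 6: x = -1243
step 7: x = -3003
step 8: x = -7252
step 9: x = -17510
step 10: x = -42275
This matches the printout at every step.

no error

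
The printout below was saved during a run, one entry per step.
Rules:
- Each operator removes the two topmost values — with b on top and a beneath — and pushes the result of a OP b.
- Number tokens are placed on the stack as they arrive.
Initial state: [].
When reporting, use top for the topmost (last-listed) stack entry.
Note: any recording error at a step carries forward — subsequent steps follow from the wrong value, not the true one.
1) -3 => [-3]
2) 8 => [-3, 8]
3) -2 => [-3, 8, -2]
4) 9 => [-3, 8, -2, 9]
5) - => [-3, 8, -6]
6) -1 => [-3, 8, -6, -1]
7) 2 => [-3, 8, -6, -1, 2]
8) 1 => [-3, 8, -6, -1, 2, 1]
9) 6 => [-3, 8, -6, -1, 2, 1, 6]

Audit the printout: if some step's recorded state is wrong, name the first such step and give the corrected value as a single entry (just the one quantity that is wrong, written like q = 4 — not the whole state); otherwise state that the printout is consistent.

Step 1: push -3: top = -3 — exactly as logged.
Step 2: push 8: top = 8 — in agreement.
Step 3: push -2: top = -2 — agrees with the printout.
Step 4: push 9: top = 9 — checks out.
Step 5: -2 - 9 = -11 — this is not what the printout shows.
Conclusion: step 5 carries the first error; the entry should be top = -11.

step 5, top = -11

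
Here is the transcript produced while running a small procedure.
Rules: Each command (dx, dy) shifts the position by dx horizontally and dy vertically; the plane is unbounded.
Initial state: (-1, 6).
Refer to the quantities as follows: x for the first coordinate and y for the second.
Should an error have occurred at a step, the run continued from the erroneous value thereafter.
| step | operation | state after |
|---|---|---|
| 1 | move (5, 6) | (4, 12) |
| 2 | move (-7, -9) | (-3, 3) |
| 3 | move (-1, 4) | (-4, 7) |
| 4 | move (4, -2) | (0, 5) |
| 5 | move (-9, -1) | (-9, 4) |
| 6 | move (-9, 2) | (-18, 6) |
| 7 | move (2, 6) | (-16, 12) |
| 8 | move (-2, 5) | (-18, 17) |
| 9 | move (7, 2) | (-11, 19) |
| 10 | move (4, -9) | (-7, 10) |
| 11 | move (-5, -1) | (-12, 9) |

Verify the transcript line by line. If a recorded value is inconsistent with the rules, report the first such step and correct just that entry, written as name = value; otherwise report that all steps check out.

Recomputing the run from the initial state:
step 1: x = 4, y = 12
step 2: x = -3, y = 3
step 3: x = -4, y = 7
step 4: x = 0, y = 5
step 5: x = -9, y = 4
step 6: x = -18, y = 6
step 7: x = -16, y = 12
step 8: x = -18, y = 17
step 9: x = -11, y = 19
step 10: x = -7, y = 10
step 11: x = -12, y = 9
This matches the transcript at every step.

no error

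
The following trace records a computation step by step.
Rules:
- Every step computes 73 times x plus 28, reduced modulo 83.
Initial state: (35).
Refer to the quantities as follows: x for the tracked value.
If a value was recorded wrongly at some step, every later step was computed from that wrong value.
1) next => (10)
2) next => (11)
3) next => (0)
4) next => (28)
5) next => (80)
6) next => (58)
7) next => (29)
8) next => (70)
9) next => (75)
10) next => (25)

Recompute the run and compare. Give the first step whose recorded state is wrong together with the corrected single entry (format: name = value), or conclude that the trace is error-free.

Step 1: x = (73*35 + 28) mod 83 = 10 — exactly as logged.
Step 2: x = (73*10 + 28) mod 83 = 11 — exactly as logged.
Step 3: x = (73*11 + 28) mod 83 = 1 — the recorded entry deviates here.
That makes step 3 the first incorrect line — x = 1 is what it should show.

step 3, x = 1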